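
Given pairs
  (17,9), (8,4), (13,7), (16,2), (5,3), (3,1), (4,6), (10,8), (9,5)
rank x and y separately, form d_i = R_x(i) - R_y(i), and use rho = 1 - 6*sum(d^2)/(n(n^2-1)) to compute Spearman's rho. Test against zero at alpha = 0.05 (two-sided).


Step 1: Rank x and y separately (midranks; no ties here).
rank(x): 17->9, 8->4, 13->7, 16->8, 5->3, 3->1, 4->2, 10->6, 9->5
rank(y): 9->9, 4->4, 7->7, 2->2, 3->3, 1->1, 6->6, 8->8, 5->5
Step 2: d_i = R_x(i) - R_y(i); compute d_i^2.
  (9-9)^2=0, (4-4)^2=0, (7-7)^2=0, (8-2)^2=36, (3-3)^2=0, (1-1)^2=0, (2-6)^2=16, (6-8)^2=4, (5-5)^2=0
sum(d^2) = 56.
Step 3: rho = 1 - 6*56 / (9*(9^2 - 1)) = 1 - 336/720 = 0.533333.
Step 4: Under H0, t = rho * sqrt((n-2)/(1-rho^2)) = 1.6681 ~ t(7).
Step 5: Two-sided p-value from the t-distribution with 7 df = 0.139227.
Step 6: alpha = 0.05. fail to reject H0.

rho = 0.5333, p = 0.139227, fail to reject H0 at alpha = 0.05.


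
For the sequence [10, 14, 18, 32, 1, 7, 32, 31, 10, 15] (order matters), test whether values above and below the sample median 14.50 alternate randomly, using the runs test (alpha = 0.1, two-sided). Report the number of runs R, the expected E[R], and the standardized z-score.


Step 1: Compute median = 14.50; label A = above, B = below.
Labels in order: BBAABBAABA  (n_A = 5, n_B = 5)
Step 2: Count runs R = 6.
Step 3: Under H0 (random ordering), E[R] = 2*n_A*n_B/(n_A+n_B) + 1 = 2*5*5/10 + 1 = 6.0000.
        Var[R] = 2*n_A*n_B*(2*n_A*n_B - n_A - n_B) / ((n_A+n_B)^2 * (n_A+n_B-1)) = 2000/900 = 2.2222.
        SD[R] = 1.4907.
Step 4: R = E[R], so z = 0 with no continuity correction.
Step 5: Two-sided p-value via normal approximation = 2*(1 - Phi(|z|)) = 1.000000.
Step 6: alpha = 0.1. fail to reject H0.

R = 6, z = 0.0000, p = 1.000000, fail to reject H0.


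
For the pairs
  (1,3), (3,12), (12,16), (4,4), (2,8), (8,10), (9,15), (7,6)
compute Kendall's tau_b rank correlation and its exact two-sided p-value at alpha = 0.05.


Step 1: Enumerate the 28 unordered pairs (i,j) with i<j and classify each by sign(x_j-x_i) * sign(y_j-y_i).
  (1,2):dx=+2,dy=+9->C; (1,3):dx=+11,dy=+13->C; (1,4):dx=+3,dy=+1->C; (1,5):dx=+1,dy=+5->C
  (1,6):dx=+7,dy=+7->C; (1,7):dx=+8,dy=+12->C; (1,8):dx=+6,dy=+3->C; (2,3):dx=+9,dy=+4->C
  (2,4):dx=+1,dy=-8->D; (2,5):dx=-1,dy=-4->C; (2,6):dx=+5,dy=-2->D; (2,7):dx=+6,dy=+3->C
  (2,8):dx=+4,dy=-6->D; (3,4):dx=-8,dy=-12->C; (3,5):dx=-10,dy=-8->C; (3,6):dx=-4,dy=-6->C
  (3,7):dx=-3,dy=-1->C; (3,8):dx=-5,dy=-10->C; (4,5):dx=-2,dy=+4->D; (4,6):dx=+4,dy=+6->C
  (4,7):dx=+5,dy=+11->C; (4,8):dx=+3,dy=+2->C; (5,6):dx=+6,dy=+2->C; (5,7):dx=+7,dy=+7->C
  (5,8):dx=+5,dy=-2->D; (6,7):dx=+1,dy=+5->C; (6,8):dx=-1,dy=-4->C; (7,8):dx=-2,dy=-9->C
Step 2: C = 23, D = 5, total pairs = 28.
Step 3: tau = (C - D)/(n(n-1)/2) = (23 - 5)/28 = 0.642857.
Step 4: Exact two-sided p-value (enumerate n! = 40320 permutations of y under H0): p = 0.031151.
Step 5: alpha = 0.05. reject H0.

tau_b = 0.6429 (C=23, D=5), p = 0.031151, reject H0.


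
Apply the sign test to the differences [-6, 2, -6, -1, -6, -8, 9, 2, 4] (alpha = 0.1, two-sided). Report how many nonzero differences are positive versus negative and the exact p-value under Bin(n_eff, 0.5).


Step 1: Discard zero differences. Original n = 9; n_eff = number of nonzero differences = 9.
Nonzero differences (with sign): -6, +2, -6, -1, -6, -8, +9, +2, +4
Step 2: Count signs: positive = 4, negative = 5.
Step 3: Under H0: P(positive) = 0.5, so the number of positives S ~ Bin(9, 0.5).
Step 4: Two-sided exact p-value = sum of Bin(9,0.5) probabilities at or below the observed probability = 1.000000.
Step 5: alpha = 0.1. fail to reject H0.

n_eff = 9, pos = 4, neg = 5, p = 1.000000, fail to reject H0.


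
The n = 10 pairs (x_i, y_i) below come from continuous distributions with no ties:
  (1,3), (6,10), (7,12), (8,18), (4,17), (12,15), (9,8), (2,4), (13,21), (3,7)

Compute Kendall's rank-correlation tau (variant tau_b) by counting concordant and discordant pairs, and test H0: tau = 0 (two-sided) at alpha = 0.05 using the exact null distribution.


Step 1: Enumerate the 45 unordered pairs (i,j) with i<j and classify each by sign(x_j-x_i) * sign(y_j-y_i).
  (1,2):dx=+5,dy=+7->C; (1,3):dx=+6,dy=+9->C; (1,4):dx=+7,dy=+15->C; (1,5):dx=+3,dy=+14->C
  (1,6):dx=+11,dy=+12->C; (1,7):dx=+8,dy=+5->C; (1,8):dx=+1,dy=+1->C; (1,9):dx=+12,dy=+18->C
  (1,10):dx=+2,dy=+4->C; (2,3):dx=+1,dy=+2->C; (2,4):dx=+2,dy=+8->C; (2,5):dx=-2,dy=+7->D
  (2,6):dx=+6,dy=+5->C; (2,7):dx=+3,dy=-2->D; (2,8):dx=-4,dy=-6->C; (2,9):dx=+7,dy=+11->C
  (2,10):dx=-3,dy=-3->C; (3,4):dx=+1,dy=+6->C; (3,5):dx=-3,dy=+5->D; (3,6):dx=+5,dy=+3->C
  (3,7):dx=+2,dy=-4->D; (3,8):dx=-5,dy=-8->C; (3,9):dx=+6,dy=+9->C; (3,10):dx=-4,dy=-5->C
  (4,5):dx=-4,dy=-1->C; (4,6):dx=+4,dy=-3->D; (4,7):dx=+1,dy=-10->D; (4,8):dx=-6,dy=-14->C
  (4,9):dx=+5,dy=+3->C; (4,10):dx=-5,dy=-11->C; (5,6):dx=+8,dy=-2->D; (5,7):dx=+5,dy=-9->D
  (5,8):dx=-2,dy=-13->C; (5,9):dx=+9,dy=+4->C; (5,10):dx=-1,dy=-10->C; (6,7):dx=-3,dy=-7->C
  (6,8):dx=-10,dy=-11->C; (6,9):dx=+1,dy=+6->C; (6,10):dx=-9,dy=-8->C; (7,8):dx=-7,dy=-4->C
  (7,9):dx=+4,dy=+13->C; (7,10):dx=-6,dy=-1->C; (8,9):dx=+11,dy=+17->C; (8,10):dx=+1,dy=+3->C
  (9,10):dx=-10,dy=-14->C
Step 2: C = 37, D = 8, total pairs = 45.
Step 3: tau = (C - D)/(n(n-1)/2) = (37 - 8)/45 = 0.644444.
Step 4: Exact two-sided p-value (enumerate n! = 3628800 permutations of y under H0): p = 0.009148.
Step 5: alpha = 0.05. reject H0.

tau_b = 0.6444 (C=37, D=8), p = 0.009148, reject H0.


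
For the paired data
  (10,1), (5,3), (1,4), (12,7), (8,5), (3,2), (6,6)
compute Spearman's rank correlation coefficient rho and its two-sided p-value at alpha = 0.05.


Step 1: Rank x and y separately (midranks; no ties here).
rank(x): 10->6, 5->3, 1->1, 12->7, 8->5, 3->2, 6->4
rank(y): 1->1, 3->3, 4->4, 7->7, 5->5, 2->2, 6->6
Step 2: d_i = R_x(i) - R_y(i); compute d_i^2.
  (6-1)^2=25, (3-3)^2=0, (1-4)^2=9, (7-7)^2=0, (5-5)^2=0, (2-2)^2=0, (4-6)^2=4
sum(d^2) = 38.
Step 3: rho = 1 - 6*38 / (7*(7^2 - 1)) = 1 - 228/336 = 0.321429.
Step 4: Under H0, t = rho * sqrt((n-2)/(1-rho^2)) = 0.7590 ~ t(5).
Step 5: Two-sided p-value from the t-distribution with 5 df = 0.482072.
Step 6: alpha = 0.05. fail to reject H0.

rho = 0.3214, p = 0.482072, fail to reject H0 at alpha = 0.05.


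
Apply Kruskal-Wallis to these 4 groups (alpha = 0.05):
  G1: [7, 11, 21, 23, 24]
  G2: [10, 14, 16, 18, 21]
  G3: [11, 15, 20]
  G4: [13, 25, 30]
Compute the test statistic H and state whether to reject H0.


Step 1: Combine all N = 16 observations and assign midranks.
sorted (value, group, rank): (7,G1,1), (10,G2,2), (11,G1,3.5), (11,G3,3.5), (13,G4,5), (14,G2,6), (15,G3,7), (16,G2,8), (18,G2,9), (20,G3,10), (21,G1,11.5), (21,G2,11.5), (23,G1,13), (24,G1,14), (25,G4,15), (30,G4,16)
Step 2: Sum ranks within each group.
R_1 = 43 (n_1 = 5)
R_2 = 36.5 (n_2 = 5)
R_3 = 20.5 (n_3 = 3)
R_4 = 36 (n_4 = 3)
Step 3: H = 12/(N(N+1)) * sum(R_i^2/n_i) - 3(N+1)
     = 12/(16*17) * (43^2/5 + 36.5^2/5 + 20.5^2/3 + 36^2/3) - 3*17
     = 0.044118 * 1208.33 - 51
     = 2.308824.
Step 4: Ties present; correction factor C = 1 - 12/(16^3 - 16) = 0.997059. Corrected H = 2.308824 / 0.997059 = 2.315634.
Step 5: Under H0, H ~ chi^2(3); p-value = 0.509532.
Step 6: alpha = 0.05. fail to reject H0.

H = 2.3156, df = 3, p = 0.509532, fail to reject H0.


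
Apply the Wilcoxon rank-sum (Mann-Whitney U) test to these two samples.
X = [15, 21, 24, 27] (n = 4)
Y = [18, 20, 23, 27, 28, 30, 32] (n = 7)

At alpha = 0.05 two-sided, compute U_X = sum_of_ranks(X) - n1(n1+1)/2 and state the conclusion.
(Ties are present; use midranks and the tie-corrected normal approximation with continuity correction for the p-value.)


Step 1: Combine and sort all 11 observations; assign midranks.
sorted (value, group): (15,X), (18,Y), (20,Y), (21,X), (23,Y), (24,X), (27,X), (27,Y), (28,Y), (30,Y), (32,Y)
ranks: 15->1, 18->2, 20->3, 21->4, 23->5, 24->6, 27->7.5, 27->7.5, 28->9, 30->10, 32->11
Step 2: Rank sum for X: R1 = 1 + 4 + 6 + 7.5 = 18.5.
Step 3: U_X = R1 - n1(n1+1)/2 = 18.5 - 4*5/2 = 18.5 - 10 = 8.5.
       U_Y = n1*n2 - U_X = 28 - 8.5 = 19.5.
Step 4: Ties are present, so use the tie-corrected normal approximation (with continuity correction) for the p-value.
Step 5: p-value = 0.343605; compare to alpha = 0.05. fail to reject H0.

U_X = 8.5, p = 0.343605, fail to reject H0 at alpha = 0.05.


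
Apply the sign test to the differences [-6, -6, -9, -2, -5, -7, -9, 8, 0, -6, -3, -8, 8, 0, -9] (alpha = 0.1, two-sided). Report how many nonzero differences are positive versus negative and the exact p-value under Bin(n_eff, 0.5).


Step 1: Discard zero differences. Original n = 15; n_eff = number of nonzero differences = 13.
Nonzero differences (with sign): -6, -6, -9, -2, -5, -7, -9, +8, -6, -3, -8, +8, -9
Step 2: Count signs: positive = 2, negative = 11.
Step 3: Under H0: P(positive) = 0.5, so the number of positives S ~ Bin(13, 0.5).
Step 4: Two-sided exact p-value = sum of Bin(13,0.5) probabilities at or below the observed probability = 0.022461.
Step 5: alpha = 0.1. reject H0.

n_eff = 13, pos = 2, neg = 11, p = 0.022461, reject H0.


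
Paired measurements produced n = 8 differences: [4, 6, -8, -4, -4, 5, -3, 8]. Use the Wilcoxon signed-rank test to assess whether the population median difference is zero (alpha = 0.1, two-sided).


Step 1: Drop any zero differences (none here) and take |d_i|.
|d| = [4, 6, 8, 4, 4, 5, 3, 8]
Step 2: Midrank |d_i| (ties get averaged ranks).
ranks: |4|->3, |6|->6, |8|->7.5, |4|->3, |4|->3, |5|->5, |3|->1, |8|->7.5
Step 3: Attach original signs; sum ranks with positive sign and with negative sign.
W+ = 3 + 6 + 5 + 7.5 = 21.5
W- = 7.5 + 3 + 3 + 1 = 14.5
(Check: W+ + W- = 36 should equal n(n+1)/2 = 36.)
Step 4: Test statistic W = min(W+, W-) = 14.5.
Step 5: Ties in |d|, so use the tie-corrected normal approximation.
        E[W] = n(n+1)/4 = 8*9/4 = 18.
        Tie groups: |d|=4 (t=3), |d|=8 (t=2); sum(t^3 - t) = 30.
        Var[W] = n(n+1)(2n+1)/24 - sum(t^3-t)/48 = 1224/24 - 30/48 = 50.375.
        z = (W - E[W]) / sqrt(Var[W]) = (14.5 - 18) / 7.0975 = -0.4931.
        Two-sided p = 2*Phi(z) = 0.621921.
Step 6: alpha = 0.1. fail to reject H0.

W+ = 21.5, W- = 14.5, W = min = 14.5, p = 0.621921, fail to reject H0.


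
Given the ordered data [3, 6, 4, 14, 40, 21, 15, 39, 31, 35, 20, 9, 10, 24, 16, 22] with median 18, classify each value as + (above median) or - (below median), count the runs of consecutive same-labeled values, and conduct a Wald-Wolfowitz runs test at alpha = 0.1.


Step 1: Compute median = 18; label A = above, B = below.
Labels in order: BBBBAABAAAABBABA  (n_A = 8, n_B = 8)
Step 2: Count runs R = 8.
Step 3: Under H0 (random ordering), E[R] = 2*n_A*n_B/(n_A+n_B) + 1 = 2*8*8/16 + 1 = 9.0000.
        Var[R] = 2*n_A*n_B*(2*n_A*n_B - n_A - n_B) / ((n_A+n_B)^2 * (n_A+n_B-1)) = 14336/3840 = 3.7333.
        SD[R] = 1.9322.
Step 4: Continuity-corrected z = (R + 0.5 - E[R]) / SD[R] = (8 + 0.5 - 9.0000) / 1.9322 = -0.2588.
Step 5: Two-sided p-value via normal approximation = 2*(1 - Phi(|z|)) = 0.795809.
Step 6: alpha = 0.1. fail to reject H0.

R = 8, z = -0.2588, p = 0.795809, fail to reject H0.


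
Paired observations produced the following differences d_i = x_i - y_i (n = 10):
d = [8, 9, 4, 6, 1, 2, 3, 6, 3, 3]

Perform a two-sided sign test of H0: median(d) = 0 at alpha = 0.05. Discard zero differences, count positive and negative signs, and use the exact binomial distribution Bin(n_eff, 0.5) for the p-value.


Step 1: Discard zero differences. Original n = 10; n_eff = number of nonzero differences = 10.
Nonzero differences (with sign): +8, +9, +4, +6, +1, +2, +3, +6, +3, +3
Step 2: Count signs: positive = 10, negative = 0.
Step 3: Under H0: P(positive) = 0.5, so the number of positives S ~ Bin(10, 0.5).
Step 4: Two-sided exact p-value = sum of Bin(10,0.5) probabilities at or below the observed probability = 0.001953.
Step 5: alpha = 0.05. reject H0.

n_eff = 10, pos = 10, neg = 0, p = 0.001953, reject H0.


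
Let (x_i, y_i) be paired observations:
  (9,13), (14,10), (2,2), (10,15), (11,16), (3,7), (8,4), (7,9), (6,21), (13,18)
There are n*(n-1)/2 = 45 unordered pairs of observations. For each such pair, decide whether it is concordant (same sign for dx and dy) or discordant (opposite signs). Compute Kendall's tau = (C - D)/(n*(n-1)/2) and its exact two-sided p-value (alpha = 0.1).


Step 1: Enumerate the 45 unordered pairs (i,j) with i<j and classify each by sign(x_j-x_i) * sign(y_j-y_i).
  (1,2):dx=+5,dy=-3->D; (1,3):dx=-7,dy=-11->C; (1,4):dx=+1,dy=+2->C; (1,5):dx=+2,dy=+3->C
  (1,6):dx=-6,dy=-6->C; (1,7):dx=-1,dy=-9->C; (1,8):dx=-2,dy=-4->C; (1,9):dx=-3,dy=+8->D
  (1,10):dx=+4,dy=+5->C; (2,3):dx=-12,dy=-8->C; (2,4):dx=-4,dy=+5->D; (2,5):dx=-3,dy=+6->D
  (2,6):dx=-11,dy=-3->C; (2,7):dx=-6,dy=-6->C; (2,8):dx=-7,dy=-1->C; (2,9):dx=-8,dy=+11->D
  (2,10):dx=-1,dy=+8->D; (3,4):dx=+8,dy=+13->C; (3,5):dx=+9,dy=+14->C; (3,6):dx=+1,dy=+5->C
  (3,7):dx=+6,dy=+2->C; (3,8):dx=+5,dy=+7->C; (3,9):dx=+4,dy=+19->C; (3,10):dx=+11,dy=+16->C
  (4,5):dx=+1,dy=+1->C; (4,6):dx=-7,dy=-8->C; (4,7):dx=-2,dy=-11->C; (4,8):dx=-3,dy=-6->C
  (4,9):dx=-4,dy=+6->D; (4,10):dx=+3,dy=+3->C; (5,6):dx=-8,dy=-9->C; (5,7):dx=-3,dy=-12->C
  (5,8):dx=-4,dy=-7->C; (5,9):dx=-5,dy=+5->D; (5,10):dx=+2,dy=+2->C; (6,7):dx=+5,dy=-3->D
  (6,8):dx=+4,dy=+2->C; (6,9):dx=+3,dy=+14->C; (6,10):dx=+10,dy=+11->C; (7,8):dx=-1,dy=+5->D
  (7,9):dx=-2,dy=+17->D; (7,10):dx=+5,dy=+14->C; (8,9):dx=-1,dy=+12->D; (8,10):dx=+6,dy=+9->C
  (9,10):dx=+7,dy=-3->D
Step 2: C = 32, D = 13, total pairs = 45.
Step 3: tau = (C - D)/(n(n-1)/2) = (32 - 13)/45 = 0.422222.
Step 4: Exact two-sided p-value (enumerate n! = 3628800 permutations of y under H0): p = 0.108313.
Step 5: alpha = 0.1. fail to reject H0.

tau_b = 0.4222 (C=32, D=13), p = 0.108313, fail to reject H0.


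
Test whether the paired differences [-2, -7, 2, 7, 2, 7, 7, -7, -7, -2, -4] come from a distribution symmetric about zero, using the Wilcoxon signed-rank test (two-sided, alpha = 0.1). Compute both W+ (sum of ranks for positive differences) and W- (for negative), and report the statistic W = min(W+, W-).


Step 1: Drop any zero differences (none here) and take |d_i|.
|d| = [2, 7, 2, 7, 2, 7, 7, 7, 7, 2, 4]
Step 2: Midrank |d_i| (ties get averaged ranks).
ranks: |2|->2.5, |7|->8.5, |2|->2.5, |7|->8.5, |2|->2.5, |7|->8.5, |7|->8.5, |7|->8.5, |7|->8.5, |2|->2.5, |4|->5
Step 3: Attach original signs; sum ranks with positive sign and with negative sign.
W+ = 2.5 + 8.5 + 2.5 + 8.5 + 8.5 = 30.5
W- = 2.5 + 8.5 + 8.5 + 8.5 + 2.5 + 5 = 35.5
(Check: W+ + W- = 66 should equal n(n+1)/2 = 66.)
Step 4: Test statistic W = min(W+, W-) = 30.5.
Step 5: Ties in |d|, so use the tie-corrected normal approximation.
        E[W] = n(n+1)/4 = 11*12/4 = 33.
        Tie groups: |d|=2 (t=4), |d|=7 (t=6); sum(t^3 - t) = 270.
        Var[W] = n(n+1)(2n+1)/24 - sum(t^3-t)/48 = 3036/24 - 270/48 = 120.875.
        z = (W - E[W]) / sqrt(Var[W]) = (30.5 - 33) / 10.9943 = -0.2274.
        Two-sided p = 2*Phi(z) = 0.820120.
Step 6: alpha = 0.1. fail to reject H0.

W+ = 30.5, W- = 35.5, W = min = 30.5, p = 0.820120, fail to reject H0.


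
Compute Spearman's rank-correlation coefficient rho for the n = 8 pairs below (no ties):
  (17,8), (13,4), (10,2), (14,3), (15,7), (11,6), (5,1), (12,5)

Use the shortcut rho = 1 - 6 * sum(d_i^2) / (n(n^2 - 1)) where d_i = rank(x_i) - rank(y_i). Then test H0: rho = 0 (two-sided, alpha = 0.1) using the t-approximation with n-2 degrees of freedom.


Step 1: Rank x and y separately (midranks; no ties here).
rank(x): 17->8, 13->5, 10->2, 14->6, 15->7, 11->3, 5->1, 12->4
rank(y): 8->8, 4->4, 2->2, 3->3, 7->7, 6->6, 1->1, 5->5
Step 2: d_i = R_x(i) - R_y(i); compute d_i^2.
  (8-8)^2=0, (5-4)^2=1, (2-2)^2=0, (6-3)^2=9, (7-7)^2=0, (3-6)^2=9, (1-1)^2=0, (4-5)^2=1
sum(d^2) = 20.
Step 3: rho = 1 - 6*20 / (8*(8^2 - 1)) = 1 - 120/504 = 0.761905.
Step 4: Under H0, t = rho * sqrt((n-2)/(1-rho^2)) = 2.8814 ~ t(6).
Step 5: Two-sided p-value from the t-distribution with 6 df = 0.028005.
Step 6: alpha = 0.1. reject H0.

rho = 0.7619, p = 0.028005, reject H0 at alpha = 0.1.


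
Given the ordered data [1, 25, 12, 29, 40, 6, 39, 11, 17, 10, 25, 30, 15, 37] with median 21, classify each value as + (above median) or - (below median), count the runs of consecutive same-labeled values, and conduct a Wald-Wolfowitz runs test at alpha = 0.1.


Step 1: Compute median = 21; label A = above, B = below.
Labels in order: BABAABABBBAABA  (n_A = 7, n_B = 7)
Step 2: Count runs R = 10.
Step 3: Under H0 (random ordering), E[R] = 2*n_A*n_B/(n_A+n_B) + 1 = 2*7*7/14 + 1 = 8.0000.
        Var[R] = 2*n_A*n_B*(2*n_A*n_B - n_A - n_B) / ((n_A+n_B)^2 * (n_A+n_B-1)) = 8232/2548 = 3.2308.
        SD[R] = 1.7974.
Step 4: Continuity-corrected z = (R - 0.5 - E[R]) / SD[R] = (10 - 0.5 - 8.0000) / 1.7974 = 0.8345.
Step 5: Two-sided p-value via normal approximation = 2*(1 - Phi(|z|)) = 0.403986.
Step 6: alpha = 0.1. fail to reject H0.

R = 10, z = 0.8345, p = 0.403986, fail to reject H0.


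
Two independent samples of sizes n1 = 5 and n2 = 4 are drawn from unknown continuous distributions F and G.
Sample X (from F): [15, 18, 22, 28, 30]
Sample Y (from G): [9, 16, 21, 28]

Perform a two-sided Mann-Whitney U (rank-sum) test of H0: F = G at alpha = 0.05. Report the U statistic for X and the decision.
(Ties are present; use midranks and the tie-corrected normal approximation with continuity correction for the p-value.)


Step 1: Combine and sort all 9 observations; assign midranks.
sorted (value, group): (9,Y), (15,X), (16,Y), (18,X), (21,Y), (22,X), (28,X), (28,Y), (30,X)
ranks: 9->1, 15->2, 16->3, 18->4, 21->5, 22->6, 28->7.5, 28->7.5, 30->9
Step 2: Rank sum for X: R1 = 2 + 4 + 6 + 7.5 + 9 = 28.5.
Step 3: U_X = R1 - n1(n1+1)/2 = 28.5 - 5*6/2 = 28.5 - 15 = 13.5.
       U_Y = n1*n2 - U_X = 20 - 13.5 = 6.5.
Step 4: Ties are present, so use the tie-corrected normal approximation (with continuity correction) for the p-value.
Step 5: p-value = 0.460558; compare to alpha = 0.05. fail to reject H0.

U_X = 13.5, p = 0.460558, fail to reject H0 at alpha = 0.05.


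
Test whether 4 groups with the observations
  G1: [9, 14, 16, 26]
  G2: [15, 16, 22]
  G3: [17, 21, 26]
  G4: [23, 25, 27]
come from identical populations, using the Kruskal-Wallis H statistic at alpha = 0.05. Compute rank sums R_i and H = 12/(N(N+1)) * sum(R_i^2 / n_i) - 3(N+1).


Step 1: Combine all N = 13 observations and assign midranks.
sorted (value, group, rank): (9,G1,1), (14,G1,2), (15,G2,3), (16,G1,4.5), (16,G2,4.5), (17,G3,6), (21,G3,7), (22,G2,8), (23,G4,9), (25,G4,10), (26,G1,11.5), (26,G3,11.5), (27,G4,13)
Step 2: Sum ranks within each group.
R_1 = 19 (n_1 = 4)
R_2 = 15.5 (n_2 = 3)
R_3 = 24.5 (n_3 = 3)
R_4 = 32 (n_4 = 3)
Step 3: H = 12/(N(N+1)) * sum(R_i^2/n_i) - 3(N+1)
     = 12/(13*14) * (19^2/4 + 15.5^2/3 + 24.5^2/3 + 32^2/3) - 3*14
     = 0.065934 * 711.75 - 42
     = 4.928571.
Step 4: Ties present; correction factor C = 1 - 12/(13^3 - 13) = 0.994505. Corrected H = 4.928571 / 0.994505 = 4.955801.
Step 5: Under H0, H ~ chi^2(3); p-value = 0.175062.
Step 6: alpha = 0.05. fail to reject H0.

H = 4.9558, df = 3, p = 0.175062, fail to reject H0.


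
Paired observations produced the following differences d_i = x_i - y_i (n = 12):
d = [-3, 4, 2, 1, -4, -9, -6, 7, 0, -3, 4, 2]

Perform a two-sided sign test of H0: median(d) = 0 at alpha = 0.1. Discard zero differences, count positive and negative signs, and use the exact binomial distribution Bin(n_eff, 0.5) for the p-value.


Step 1: Discard zero differences. Original n = 12; n_eff = number of nonzero differences = 11.
Nonzero differences (with sign): -3, +4, +2, +1, -4, -9, -6, +7, -3, +4, +2
Step 2: Count signs: positive = 6, negative = 5.
Step 3: Under H0: P(positive) = 0.5, so the number of positives S ~ Bin(11, 0.5).
Step 4: Two-sided exact p-value = sum of Bin(11,0.5) probabilities at or below the observed probability = 1.000000.
Step 5: alpha = 0.1. fail to reject H0.

n_eff = 11, pos = 6, neg = 5, p = 1.000000, fail to reject H0.


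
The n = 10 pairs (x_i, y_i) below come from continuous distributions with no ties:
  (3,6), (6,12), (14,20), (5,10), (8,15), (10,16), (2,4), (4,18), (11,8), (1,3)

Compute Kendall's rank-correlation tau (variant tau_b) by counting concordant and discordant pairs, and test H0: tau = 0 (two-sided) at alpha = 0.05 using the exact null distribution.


Step 1: Enumerate the 45 unordered pairs (i,j) with i<j and classify each by sign(x_j-x_i) * sign(y_j-y_i).
  (1,2):dx=+3,dy=+6->C; (1,3):dx=+11,dy=+14->C; (1,4):dx=+2,dy=+4->C; (1,5):dx=+5,dy=+9->C
  (1,6):dx=+7,dy=+10->C; (1,7):dx=-1,dy=-2->C; (1,8):dx=+1,dy=+12->C; (1,9):dx=+8,dy=+2->C
  (1,10):dx=-2,dy=-3->C; (2,3):dx=+8,dy=+8->C; (2,4):dx=-1,dy=-2->C; (2,5):dx=+2,dy=+3->C
  (2,6):dx=+4,dy=+4->C; (2,7):dx=-4,dy=-8->C; (2,8):dx=-2,dy=+6->D; (2,9):dx=+5,dy=-4->D
  (2,10):dx=-5,dy=-9->C; (3,4):dx=-9,dy=-10->C; (3,5):dx=-6,dy=-5->C; (3,6):dx=-4,dy=-4->C
  (3,7):dx=-12,dy=-16->C; (3,8):dx=-10,dy=-2->C; (3,9):dx=-3,dy=-12->C; (3,10):dx=-13,dy=-17->C
  (4,5):dx=+3,dy=+5->C; (4,6):dx=+5,dy=+6->C; (4,7):dx=-3,dy=-6->C; (4,8):dx=-1,dy=+8->D
  (4,9):dx=+6,dy=-2->D; (4,10):dx=-4,dy=-7->C; (5,6):dx=+2,dy=+1->C; (5,7):dx=-6,dy=-11->C
  (5,8):dx=-4,dy=+3->D; (5,9):dx=+3,dy=-7->D; (5,10):dx=-7,dy=-12->C; (6,7):dx=-8,dy=-12->C
  (6,8):dx=-6,dy=+2->D; (6,9):dx=+1,dy=-8->D; (6,10):dx=-9,dy=-13->C; (7,8):dx=+2,dy=+14->C
  (7,9):dx=+9,dy=+4->C; (7,10):dx=-1,dy=-1->C; (8,9):dx=+7,dy=-10->D; (8,10):dx=-3,dy=-15->C
  (9,10):dx=-10,dy=-5->C
Step 2: C = 36, D = 9, total pairs = 45.
Step 3: tau = (C - D)/(n(n-1)/2) = (36 - 9)/45 = 0.600000.
Step 4: Exact two-sided p-value (enumerate n! = 3628800 permutations of y under H0): p = 0.016666.
Step 5: alpha = 0.05. reject H0.

tau_b = 0.6000 (C=36, D=9), p = 0.016666, reject H0.


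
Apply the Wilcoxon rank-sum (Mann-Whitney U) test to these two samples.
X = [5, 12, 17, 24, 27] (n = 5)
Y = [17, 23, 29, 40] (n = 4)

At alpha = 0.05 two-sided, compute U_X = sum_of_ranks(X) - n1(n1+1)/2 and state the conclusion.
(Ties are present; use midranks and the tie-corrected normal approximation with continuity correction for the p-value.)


Step 1: Combine and sort all 9 observations; assign midranks.
sorted (value, group): (5,X), (12,X), (17,X), (17,Y), (23,Y), (24,X), (27,X), (29,Y), (40,Y)
ranks: 5->1, 12->2, 17->3.5, 17->3.5, 23->5, 24->6, 27->7, 29->8, 40->9
Step 2: Rank sum for X: R1 = 1 + 2 + 3.5 + 6 + 7 = 19.5.
Step 3: U_X = R1 - n1(n1+1)/2 = 19.5 - 5*6/2 = 19.5 - 15 = 4.5.
       U_Y = n1*n2 - U_X = 20 - 4.5 = 15.5.
Step 4: Ties are present, so use the tie-corrected normal approximation (with continuity correction) for the p-value.
Step 5: p-value = 0.218742; compare to alpha = 0.05. fail to reject H0.

U_X = 4.5, p = 0.218742, fail to reject H0 at alpha = 0.05.


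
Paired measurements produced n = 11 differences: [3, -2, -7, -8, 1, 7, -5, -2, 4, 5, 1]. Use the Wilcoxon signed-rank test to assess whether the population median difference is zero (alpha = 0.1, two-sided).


Step 1: Drop any zero differences (none here) and take |d_i|.
|d| = [3, 2, 7, 8, 1, 7, 5, 2, 4, 5, 1]
Step 2: Midrank |d_i| (ties get averaged ranks).
ranks: |3|->5, |2|->3.5, |7|->9.5, |8|->11, |1|->1.5, |7|->9.5, |5|->7.5, |2|->3.5, |4|->6, |5|->7.5, |1|->1.5
Step 3: Attach original signs; sum ranks with positive sign and with negative sign.
W+ = 5 + 1.5 + 9.5 + 6 + 7.5 + 1.5 = 31
W- = 3.5 + 9.5 + 11 + 7.5 + 3.5 = 35
(Check: W+ + W- = 66 should equal n(n+1)/2 = 66.)
Step 4: Test statistic W = min(W+, W-) = 31.
Step 5: Ties in |d|, so use the tie-corrected normal approximation.
        E[W] = n(n+1)/4 = 11*12/4 = 33.
        Tie groups: |d|=1 (t=2), |d|=2 (t=2), |d|=5 (t=2), |d|=7 (t=2); sum(t^3 - t) = 24.
        Var[W] = n(n+1)(2n+1)/24 - sum(t^3-t)/48 = 3036/24 - 24/48 = 126.
        z = (W - E[W]) / sqrt(Var[W]) = (31 - 33) / 11.2250 = -0.1782.
        Two-sided p = 2*Phi(z) = 0.858586.
Step 6: alpha = 0.1. fail to reject H0.

W+ = 31, W- = 35, W = min = 31, p = 0.858586, fail to reject H0.


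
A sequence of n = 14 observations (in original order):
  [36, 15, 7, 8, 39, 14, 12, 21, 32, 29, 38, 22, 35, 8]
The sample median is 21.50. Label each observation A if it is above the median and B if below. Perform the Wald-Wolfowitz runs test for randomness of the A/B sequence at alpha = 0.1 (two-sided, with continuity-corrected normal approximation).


Step 1: Compute median = 21.50; label A = above, B = below.
Labels in order: ABBBABBBAAAAAB  (n_A = 7, n_B = 7)
Step 2: Count runs R = 6.
Step 3: Under H0 (random ordering), E[R] = 2*n_A*n_B/(n_A+n_B) + 1 = 2*7*7/14 + 1 = 8.0000.
        Var[R] = 2*n_A*n_B*(2*n_A*n_B - n_A - n_B) / ((n_A+n_B)^2 * (n_A+n_B-1)) = 8232/2548 = 3.2308.
        SD[R] = 1.7974.
Step 4: Continuity-corrected z = (R + 0.5 - E[R]) / SD[R] = (6 + 0.5 - 8.0000) / 1.7974 = -0.8345.
Step 5: Two-sided p-value via normal approximation = 2*(1 - Phi(|z|)) = 0.403986.
Step 6: alpha = 0.1. fail to reject H0.

R = 6, z = -0.8345, p = 0.403986, fail to reject H0.


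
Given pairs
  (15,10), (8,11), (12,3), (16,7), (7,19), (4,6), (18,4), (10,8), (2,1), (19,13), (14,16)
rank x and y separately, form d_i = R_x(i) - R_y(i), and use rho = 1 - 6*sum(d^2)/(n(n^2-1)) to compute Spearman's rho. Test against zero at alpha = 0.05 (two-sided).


Step 1: Rank x and y separately (midranks; no ties here).
rank(x): 15->8, 8->4, 12->6, 16->9, 7->3, 4->2, 18->10, 10->5, 2->1, 19->11, 14->7
rank(y): 10->7, 11->8, 3->2, 7->5, 19->11, 6->4, 4->3, 8->6, 1->1, 13->9, 16->10
Step 2: d_i = R_x(i) - R_y(i); compute d_i^2.
  (8-7)^2=1, (4-8)^2=16, (6-2)^2=16, (9-5)^2=16, (3-11)^2=64, (2-4)^2=4, (10-3)^2=49, (5-6)^2=1, (1-1)^2=0, (11-9)^2=4, (7-10)^2=9
sum(d^2) = 180.
Step 3: rho = 1 - 6*180 / (11*(11^2 - 1)) = 1 - 1080/1320 = 0.181818.
Step 4: Under H0, t = rho * sqrt((n-2)/(1-rho^2)) = 0.5547 ~ t(9).
Step 5: Two-sided p-value from the t-distribution with 9 df = 0.592615.
Step 6: alpha = 0.05. fail to reject H0.

rho = 0.1818, p = 0.592615, fail to reject H0 at alpha = 0.05.


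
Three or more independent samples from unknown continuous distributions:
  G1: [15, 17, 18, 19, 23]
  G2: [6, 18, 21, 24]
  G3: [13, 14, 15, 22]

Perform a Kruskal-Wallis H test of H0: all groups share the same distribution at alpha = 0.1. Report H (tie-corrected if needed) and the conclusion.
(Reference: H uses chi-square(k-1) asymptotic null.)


Step 1: Combine all N = 13 observations and assign midranks.
sorted (value, group, rank): (6,G2,1), (13,G3,2), (14,G3,3), (15,G1,4.5), (15,G3,4.5), (17,G1,6), (18,G1,7.5), (18,G2,7.5), (19,G1,9), (21,G2,10), (22,G3,11), (23,G1,12), (24,G2,13)
Step 2: Sum ranks within each group.
R_1 = 39 (n_1 = 5)
R_2 = 31.5 (n_2 = 4)
R_3 = 20.5 (n_3 = 4)
Step 3: H = 12/(N(N+1)) * sum(R_i^2/n_i) - 3(N+1)
     = 12/(13*14) * (39^2/5 + 31.5^2/4 + 20.5^2/4) - 3*14
     = 0.065934 * 657.325 - 42
     = 1.340110.
Step 4: Ties present; correction factor C = 1 - 12/(13^3 - 13) = 0.994505. Corrected H = 1.340110 / 0.994505 = 1.347514.
Step 5: Under H0, H ~ chi^2(2); p-value = 0.509790.
Step 6: alpha = 0.1. fail to reject H0.

H = 1.3475, df = 2, p = 0.509790, fail to reject H0.


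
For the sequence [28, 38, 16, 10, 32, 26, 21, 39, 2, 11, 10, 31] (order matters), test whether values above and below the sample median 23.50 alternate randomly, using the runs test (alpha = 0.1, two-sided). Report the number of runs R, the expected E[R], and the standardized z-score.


Step 1: Compute median = 23.50; label A = above, B = below.
Labels in order: AABBAABABBBA  (n_A = 6, n_B = 6)
Step 2: Count runs R = 7.
Step 3: Under H0 (random ordering), E[R] = 2*n_A*n_B/(n_A+n_B) + 1 = 2*6*6/12 + 1 = 7.0000.
        Var[R] = 2*n_A*n_B*(2*n_A*n_B - n_A - n_B) / ((n_A+n_B)^2 * (n_A+n_B-1)) = 4320/1584 = 2.7273.
        SD[R] = 1.6514.
Step 4: R = E[R], so z = 0 with no continuity correction.
Step 5: Two-sided p-value via normal approximation = 2*(1 - Phi(|z|)) = 1.000000.
Step 6: alpha = 0.1. fail to reject H0.

R = 7, z = 0.0000, p = 1.000000, fail to reject H0.


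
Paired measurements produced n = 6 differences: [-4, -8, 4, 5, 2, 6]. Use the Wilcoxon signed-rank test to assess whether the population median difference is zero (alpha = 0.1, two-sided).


Step 1: Drop any zero differences (none here) and take |d_i|.
|d| = [4, 8, 4, 5, 2, 6]
Step 2: Midrank |d_i| (ties get averaged ranks).
ranks: |4|->2.5, |8|->6, |4|->2.5, |5|->4, |2|->1, |6|->5
Step 3: Attach original signs; sum ranks with positive sign and with negative sign.
W+ = 2.5 + 4 + 1 + 5 = 12.5
W- = 2.5 + 6 = 8.5
(Check: W+ + W- = 21 should equal n(n+1)/2 = 21.)
Step 4: Test statistic W = min(W+, W-) = 8.5.
Step 5: Ties in |d|, so use the tie-corrected normal approximation.
        E[W] = n(n+1)/4 = 6*7/4 = 10.5.
        Tie groups: |d|=4 (t=2); sum(t^3 - t) = 6.
        Var[W] = n(n+1)(2n+1)/24 - sum(t^3-t)/48 = 546/24 - 6/48 = 22.625.
        z = (W - E[W]) / sqrt(Var[W]) = (8.5 - 10.5) / 4.7566 = -0.4205.
        Two-sided p = 2*Phi(z) = 0.674142.
Step 6: alpha = 0.1. fail to reject H0.

W+ = 12.5, W- = 8.5, W = min = 8.5, p = 0.674142, fail to reject H0.


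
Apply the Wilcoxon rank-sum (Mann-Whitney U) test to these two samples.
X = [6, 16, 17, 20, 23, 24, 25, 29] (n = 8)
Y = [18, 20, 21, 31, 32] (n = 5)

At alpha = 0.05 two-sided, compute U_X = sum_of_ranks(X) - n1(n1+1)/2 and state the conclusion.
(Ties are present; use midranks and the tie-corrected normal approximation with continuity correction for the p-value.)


Step 1: Combine and sort all 13 observations; assign midranks.
sorted (value, group): (6,X), (16,X), (17,X), (18,Y), (20,X), (20,Y), (21,Y), (23,X), (24,X), (25,X), (29,X), (31,Y), (32,Y)
ranks: 6->1, 16->2, 17->3, 18->4, 20->5.5, 20->5.5, 21->7, 23->8, 24->9, 25->10, 29->11, 31->12, 32->13
Step 2: Rank sum for X: R1 = 1 + 2 + 3 + 5.5 + 8 + 9 + 10 + 11 = 49.5.
Step 3: U_X = R1 - n1(n1+1)/2 = 49.5 - 8*9/2 = 49.5 - 36 = 13.5.
       U_Y = n1*n2 - U_X = 40 - 13.5 = 26.5.
Step 4: Ties are present, so use the tie-corrected normal approximation (with continuity correction) for the p-value.
Step 5: p-value = 0.379120; compare to alpha = 0.05. fail to reject H0.

U_X = 13.5, p = 0.379120, fail to reject H0 at alpha = 0.05.


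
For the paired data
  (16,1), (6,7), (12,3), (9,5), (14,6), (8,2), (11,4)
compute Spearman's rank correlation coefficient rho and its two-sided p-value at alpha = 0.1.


Step 1: Rank x and y separately (midranks; no ties here).
rank(x): 16->7, 6->1, 12->5, 9->3, 14->6, 8->2, 11->4
rank(y): 1->1, 7->7, 3->3, 5->5, 6->6, 2->2, 4->4
Step 2: d_i = R_x(i) - R_y(i); compute d_i^2.
  (7-1)^2=36, (1-7)^2=36, (5-3)^2=4, (3-5)^2=4, (6-6)^2=0, (2-2)^2=0, (4-4)^2=0
sum(d^2) = 80.
Step 3: rho = 1 - 6*80 / (7*(7^2 - 1)) = 1 - 480/336 = -0.428571.
Step 4: Under H0, t = rho * sqrt((n-2)/(1-rho^2)) = -1.0607 ~ t(5).
Step 5: Two-sided p-value from the t-distribution with 5 df = 0.337368.
Step 6: alpha = 0.1. fail to reject H0.

rho = -0.4286, p = 0.337368, fail to reject H0 at alpha = 0.1.


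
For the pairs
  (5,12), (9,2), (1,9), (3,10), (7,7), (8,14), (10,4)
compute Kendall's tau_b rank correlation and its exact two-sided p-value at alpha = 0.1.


Step 1: Enumerate the 21 unordered pairs (i,j) with i<j and classify each by sign(x_j-x_i) * sign(y_j-y_i).
  (1,2):dx=+4,dy=-10->D; (1,3):dx=-4,dy=-3->C; (1,4):dx=-2,dy=-2->C; (1,5):dx=+2,dy=-5->D
  (1,6):dx=+3,dy=+2->C; (1,7):dx=+5,dy=-8->D; (2,3):dx=-8,dy=+7->D; (2,4):dx=-6,dy=+8->D
  (2,5):dx=-2,dy=+5->D; (2,6):dx=-1,dy=+12->D; (2,7):dx=+1,dy=+2->C; (3,4):dx=+2,dy=+1->C
  (3,5):dx=+6,dy=-2->D; (3,6):dx=+7,dy=+5->C; (3,7):dx=+9,dy=-5->D; (4,5):dx=+4,dy=-3->D
  (4,6):dx=+5,dy=+4->C; (4,7):dx=+7,dy=-6->D; (5,6):dx=+1,dy=+7->C; (5,7):dx=+3,dy=-3->D
  (6,7):dx=+2,dy=-10->D
Step 2: C = 8, D = 13, total pairs = 21.
Step 3: tau = (C - D)/(n(n-1)/2) = (8 - 13)/21 = -0.238095.
Step 4: Exact two-sided p-value (enumerate n! = 5040 permutations of y under H0): p = 0.561905.
Step 5: alpha = 0.1. fail to reject H0.

tau_b = -0.2381 (C=8, D=13), p = 0.561905, fail to reject H0.


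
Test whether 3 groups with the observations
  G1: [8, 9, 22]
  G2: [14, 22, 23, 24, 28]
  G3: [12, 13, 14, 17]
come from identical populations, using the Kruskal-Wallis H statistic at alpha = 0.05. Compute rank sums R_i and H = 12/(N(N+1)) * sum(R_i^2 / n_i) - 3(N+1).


Step 1: Combine all N = 12 observations and assign midranks.
sorted (value, group, rank): (8,G1,1), (9,G1,2), (12,G3,3), (13,G3,4), (14,G2,5.5), (14,G3,5.5), (17,G3,7), (22,G1,8.5), (22,G2,8.5), (23,G2,10), (24,G2,11), (28,G2,12)
Step 2: Sum ranks within each group.
R_1 = 11.5 (n_1 = 3)
R_2 = 47 (n_2 = 5)
R_3 = 19.5 (n_3 = 4)
Step 3: H = 12/(N(N+1)) * sum(R_i^2/n_i) - 3(N+1)
     = 12/(12*13) * (11.5^2/3 + 47^2/5 + 19.5^2/4) - 3*13
     = 0.076923 * 580.946 - 39
     = 5.688141.
Step 4: Ties present; correction factor C = 1 - 12/(12^3 - 12) = 0.993007. Corrected H = 5.688141 / 0.993007 = 5.728198.
Step 5: Under H0, H ~ chi^2(2); p-value = 0.057034.
Step 6: alpha = 0.05. fail to reject H0.

H = 5.7282, df = 2, p = 0.057034, fail to reject H0.


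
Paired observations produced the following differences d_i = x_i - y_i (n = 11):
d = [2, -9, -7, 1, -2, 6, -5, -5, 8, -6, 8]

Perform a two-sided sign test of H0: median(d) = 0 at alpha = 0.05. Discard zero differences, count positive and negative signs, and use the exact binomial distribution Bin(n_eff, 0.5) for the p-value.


Step 1: Discard zero differences. Original n = 11; n_eff = number of nonzero differences = 11.
Nonzero differences (with sign): +2, -9, -7, +1, -2, +6, -5, -5, +8, -6, +8
Step 2: Count signs: positive = 5, negative = 6.
Step 3: Under H0: P(positive) = 0.5, so the number of positives S ~ Bin(11, 0.5).
Step 4: Two-sided exact p-value = sum of Bin(11,0.5) probabilities at or below the observed probability = 1.000000.
Step 5: alpha = 0.05. fail to reject H0.

n_eff = 11, pos = 5, neg = 6, p = 1.000000, fail to reject H0.


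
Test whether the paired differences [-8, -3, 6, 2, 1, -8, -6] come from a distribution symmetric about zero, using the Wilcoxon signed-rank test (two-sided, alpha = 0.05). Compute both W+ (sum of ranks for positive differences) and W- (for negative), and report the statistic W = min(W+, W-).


Step 1: Drop any zero differences (none here) and take |d_i|.
|d| = [8, 3, 6, 2, 1, 8, 6]
Step 2: Midrank |d_i| (ties get averaged ranks).
ranks: |8|->6.5, |3|->3, |6|->4.5, |2|->2, |1|->1, |8|->6.5, |6|->4.5
Step 3: Attach original signs; sum ranks with positive sign and with negative sign.
W+ = 4.5 + 2 + 1 = 7.5
W- = 6.5 + 3 + 6.5 + 4.5 = 20.5
(Check: W+ + W- = 28 should equal n(n+1)/2 = 28.)
Step 4: Test statistic W = min(W+, W-) = 7.5.
Step 5: Ties in |d|, so use the tie-corrected normal approximation.
        E[W] = n(n+1)/4 = 7*8/4 = 14.
        Tie groups: |d|=6 (t=2), |d|=8 (t=2); sum(t^3 - t) = 12.
        Var[W] = n(n+1)(2n+1)/24 - sum(t^3-t)/48 = 840/24 - 12/48 = 34.75.
        z = (W - E[W]) / sqrt(Var[W]) = (7.5 - 14) / 5.8949 = -1.1026.
        Two-sided p = 2*Phi(z) = 0.270181.
Step 6: alpha = 0.05. fail to reject H0.

W+ = 7.5, W- = 20.5, W = min = 7.5, p = 0.270181, fail to reject H0.


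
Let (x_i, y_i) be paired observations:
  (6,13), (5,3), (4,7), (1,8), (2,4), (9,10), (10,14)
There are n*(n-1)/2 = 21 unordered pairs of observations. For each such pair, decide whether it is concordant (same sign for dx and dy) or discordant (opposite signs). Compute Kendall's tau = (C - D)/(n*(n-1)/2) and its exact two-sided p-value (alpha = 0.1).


Step 1: Enumerate the 21 unordered pairs (i,j) with i<j and classify each by sign(x_j-x_i) * sign(y_j-y_i).
  (1,2):dx=-1,dy=-10->C; (1,3):dx=-2,dy=-6->C; (1,4):dx=-5,dy=-5->C; (1,5):dx=-4,dy=-9->C
  (1,6):dx=+3,dy=-3->D; (1,7):dx=+4,dy=+1->C; (2,3):dx=-1,dy=+4->D; (2,4):dx=-4,dy=+5->D
  (2,5):dx=-3,dy=+1->D; (2,6):dx=+4,dy=+7->C; (2,7):dx=+5,dy=+11->C; (3,4):dx=-3,dy=+1->D
  (3,5):dx=-2,dy=-3->C; (3,6):dx=+5,dy=+3->C; (3,7):dx=+6,dy=+7->C; (4,5):dx=+1,dy=-4->D
  (4,6):dx=+8,dy=+2->C; (4,7):dx=+9,dy=+6->C; (5,6):dx=+7,dy=+6->C; (5,7):dx=+8,dy=+10->C
  (6,7):dx=+1,dy=+4->C
Step 2: C = 15, D = 6, total pairs = 21.
Step 3: tau = (C - D)/(n(n-1)/2) = (15 - 6)/21 = 0.428571.
Step 4: Exact two-sided p-value (enumerate n! = 5040 permutations of y under H0): p = 0.238889.
Step 5: alpha = 0.1. fail to reject H0.

tau_b = 0.4286 (C=15, D=6), p = 0.238889, fail to reject H0.


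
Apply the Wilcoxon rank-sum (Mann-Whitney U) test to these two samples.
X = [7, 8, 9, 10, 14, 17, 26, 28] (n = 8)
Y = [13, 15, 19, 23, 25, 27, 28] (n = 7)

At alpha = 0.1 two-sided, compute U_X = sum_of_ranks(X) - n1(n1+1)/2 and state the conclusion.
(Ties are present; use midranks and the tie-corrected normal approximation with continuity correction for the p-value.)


Step 1: Combine and sort all 15 observations; assign midranks.
sorted (value, group): (7,X), (8,X), (9,X), (10,X), (13,Y), (14,X), (15,Y), (17,X), (19,Y), (23,Y), (25,Y), (26,X), (27,Y), (28,X), (28,Y)
ranks: 7->1, 8->2, 9->3, 10->4, 13->5, 14->6, 15->7, 17->8, 19->9, 23->10, 25->11, 26->12, 27->13, 28->14.5, 28->14.5
Step 2: Rank sum for X: R1 = 1 + 2 + 3 + 4 + 6 + 8 + 12 + 14.5 = 50.5.
Step 3: U_X = R1 - n1(n1+1)/2 = 50.5 - 8*9/2 = 50.5 - 36 = 14.5.
       U_Y = n1*n2 - U_X = 56 - 14.5 = 41.5.
Step 4: Ties are present, so use the tie-corrected normal approximation (with continuity correction) for the p-value.
Step 5: p-value = 0.132118; compare to alpha = 0.1. fail to reject H0.

U_X = 14.5, p = 0.132118, fail to reject H0 at alpha = 0.1.


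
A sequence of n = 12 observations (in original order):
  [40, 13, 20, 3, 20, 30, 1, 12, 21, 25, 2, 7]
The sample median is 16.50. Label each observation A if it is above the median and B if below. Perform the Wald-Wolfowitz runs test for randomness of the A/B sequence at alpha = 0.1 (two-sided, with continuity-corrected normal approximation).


Step 1: Compute median = 16.50; label A = above, B = below.
Labels in order: ABABAABBAABB  (n_A = 6, n_B = 6)
Step 2: Count runs R = 8.
Step 3: Under H0 (random ordering), E[R] = 2*n_A*n_B/(n_A+n_B) + 1 = 2*6*6/12 + 1 = 7.0000.
        Var[R] = 2*n_A*n_B*(2*n_A*n_B - n_A - n_B) / ((n_A+n_B)^2 * (n_A+n_B-1)) = 4320/1584 = 2.7273.
        SD[R] = 1.6514.
Step 4: Continuity-corrected z = (R - 0.5 - E[R]) / SD[R] = (8 - 0.5 - 7.0000) / 1.6514 = 0.3028.
Step 5: Two-sided p-value via normal approximation = 2*(1 - Phi(|z|)) = 0.762069.
Step 6: alpha = 0.1. fail to reject H0.

R = 8, z = 0.3028, p = 0.762069, fail to reject H0.


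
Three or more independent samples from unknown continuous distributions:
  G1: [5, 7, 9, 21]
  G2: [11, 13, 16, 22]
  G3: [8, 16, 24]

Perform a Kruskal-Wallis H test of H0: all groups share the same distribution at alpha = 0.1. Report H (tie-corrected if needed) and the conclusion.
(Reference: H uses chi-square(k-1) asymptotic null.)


Step 1: Combine all N = 11 observations and assign midranks.
sorted (value, group, rank): (5,G1,1), (7,G1,2), (8,G3,3), (9,G1,4), (11,G2,5), (13,G2,6), (16,G2,7.5), (16,G3,7.5), (21,G1,9), (22,G2,10), (24,G3,11)
Step 2: Sum ranks within each group.
R_1 = 16 (n_1 = 4)
R_2 = 28.5 (n_2 = 4)
R_3 = 21.5 (n_3 = 3)
Step 3: H = 12/(N(N+1)) * sum(R_i^2/n_i) - 3(N+1)
     = 12/(11*12) * (16^2/4 + 28.5^2/4 + 21.5^2/3) - 3*12
     = 0.090909 * 421.146 - 36
     = 2.285985.
Step 4: Ties present; correction factor C = 1 - 6/(11^3 - 11) = 0.995455. Corrected H = 2.285985 / 0.995455 = 2.296423.
Step 5: Under H0, H ~ chi^2(2); p-value = 0.317204.
Step 6: alpha = 0.1. fail to reject H0.

H = 2.2964, df = 2, p = 0.317204, fail to reject H0.


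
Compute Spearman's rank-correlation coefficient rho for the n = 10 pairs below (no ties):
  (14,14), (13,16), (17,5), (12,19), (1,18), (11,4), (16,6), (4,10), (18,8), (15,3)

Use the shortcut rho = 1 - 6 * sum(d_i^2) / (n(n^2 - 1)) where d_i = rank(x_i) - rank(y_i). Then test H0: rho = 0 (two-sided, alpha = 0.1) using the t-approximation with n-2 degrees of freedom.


Step 1: Rank x and y separately (midranks; no ties here).
rank(x): 14->6, 13->5, 17->9, 12->4, 1->1, 11->3, 16->8, 4->2, 18->10, 15->7
rank(y): 14->7, 16->8, 5->3, 19->10, 18->9, 4->2, 6->4, 10->6, 8->5, 3->1
Step 2: d_i = R_x(i) - R_y(i); compute d_i^2.
  (6-7)^2=1, (5-8)^2=9, (9-3)^2=36, (4-10)^2=36, (1-9)^2=64, (3-2)^2=1, (8-4)^2=16, (2-6)^2=16, (10-5)^2=25, (7-1)^2=36
sum(d^2) = 240.
Step 3: rho = 1 - 6*240 / (10*(10^2 - 1)) = 1 - 1440/990 = -0.454545.
Step 4: Under H0, t = rho * sqrt((n-2)/(1-rho^2)) = -1.4434 ~ t(8).
Step 5: Two-sided p-value from the t-distribution with 8 df = 0.186905.
Step 6: alpha = 0.1. fail to reject H0.

rho = -0.4545, p = 0.186905, fail to reject H0 at alpha = 0.1.
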